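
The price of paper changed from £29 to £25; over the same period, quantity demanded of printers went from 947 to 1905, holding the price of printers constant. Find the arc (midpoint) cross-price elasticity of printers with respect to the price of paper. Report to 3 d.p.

-4.535

ΔQ_A = 1905 − 947 = 958; ΔP_B = 25 − 29 = -4.
Midpoints: Q̄_A = 1426.0, P̄_B = 27.00.
ε = (ΔQ_A/Q̄_A)/(ΔP_B/P̄_B) = (958/1426.0)/(-4/27.00) ≈ -4.535.
ε < 0: printers and paper are complements.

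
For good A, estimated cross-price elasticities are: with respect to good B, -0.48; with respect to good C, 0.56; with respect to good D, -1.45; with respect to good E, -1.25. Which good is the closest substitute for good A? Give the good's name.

good C

Substitutes have ε > 0. Among the positive values, 0.56 (good C) is largest.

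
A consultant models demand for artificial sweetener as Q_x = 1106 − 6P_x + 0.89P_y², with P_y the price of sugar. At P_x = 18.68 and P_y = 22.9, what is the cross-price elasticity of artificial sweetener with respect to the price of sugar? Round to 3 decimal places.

At P_x = 18.68 and P_y = 22.9: Q_x = 1460.645.
∂Q_x/∂P_y = 1.78P_y = 1.78(22.9) = 40.7620.
ε = (∂Q_x/∂P_y)(P_y/Q_x) = 40.7620 × (22.9/1460.645) ≈ 0.639.

0.639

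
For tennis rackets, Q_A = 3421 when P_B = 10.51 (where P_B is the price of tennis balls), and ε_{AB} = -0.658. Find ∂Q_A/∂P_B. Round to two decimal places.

ε = (∂Q_A/∂P_B)·(P_B/Q_A) ⇒ ∂Q_A/∂P_B = ε·Q_A/P_B = -0.658 × 3421/10.51 ≈ -214.18.

-214.18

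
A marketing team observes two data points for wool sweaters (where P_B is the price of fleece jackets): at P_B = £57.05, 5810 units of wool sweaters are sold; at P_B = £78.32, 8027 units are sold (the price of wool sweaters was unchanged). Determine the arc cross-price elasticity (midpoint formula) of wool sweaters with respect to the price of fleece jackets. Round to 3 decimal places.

ΔQ_A = 8027 − 5810 = 2217; ΔP_B = 78.32 − 57.05 = 21.27.
Midpoints: Q̄_A = 6918.5, P̄_B = 67.69.
ε = (ΔQ_A/Q̄_A)/(ΔP_B/P̄_B) = (2217/6918.5)/(21.27/67.69) ≈ 1.020.
ε > 0: wool sweaters and fleece jackets are substitutes.

1.020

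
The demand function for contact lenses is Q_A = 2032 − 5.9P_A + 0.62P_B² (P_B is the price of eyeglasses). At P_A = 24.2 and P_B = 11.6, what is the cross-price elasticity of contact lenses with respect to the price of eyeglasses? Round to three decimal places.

At P_A = 24.2 and P_B = 11.6: Q_A = 1972.647.
∂Q_A/∂P_B = 1.24P_B = 1.24(11.6) = 14.3840.
ε = (∂Q_A/∂P_B)(P_B/Q_A) = 14.3840 × (11.6/1972.647) ≈ 0.085.

0.085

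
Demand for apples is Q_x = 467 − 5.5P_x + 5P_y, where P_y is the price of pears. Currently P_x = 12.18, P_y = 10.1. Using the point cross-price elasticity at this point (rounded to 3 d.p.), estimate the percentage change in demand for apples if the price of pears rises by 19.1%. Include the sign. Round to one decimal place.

At P_x = 12.18, P_y = 10.1: Q_x = 450.51.
∂Q_x/∂P_y = 5.
ε = (∂Q_x/∂P_y)(P_y/Q_x) = 5.0000 × 10.1/450.51 ≈ 0.112.
%ΔQ_x ≈ ε × %ΔP_y = 0.112 × (19.1%) = 2.1%.

2.1%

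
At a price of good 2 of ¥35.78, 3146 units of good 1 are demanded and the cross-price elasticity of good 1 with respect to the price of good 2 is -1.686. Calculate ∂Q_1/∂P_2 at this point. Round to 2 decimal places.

-148.24

ε = (∂Q_1/∂P_2)·(P_2/Q_1) ⇒ ∂Q_1/∂P_2 = ε·Q_1/P_2 = -1.686 × 3146/35.78 ≈ -148.24.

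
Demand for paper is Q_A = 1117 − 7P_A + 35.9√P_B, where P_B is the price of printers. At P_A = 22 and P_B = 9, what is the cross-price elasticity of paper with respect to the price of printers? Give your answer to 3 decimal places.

At P_A = 22 and P_B = 9: Q_A = 1070.7.
∂Q_A/∂P_B = 35.9/(2√P_B) = 35.9/(2√9) = 5.9833.
ε = (∂Q_A/∂P_B)(P_B/Q_A) = 5.9833 × (9/1070.7) ≈ 0.050.

0.050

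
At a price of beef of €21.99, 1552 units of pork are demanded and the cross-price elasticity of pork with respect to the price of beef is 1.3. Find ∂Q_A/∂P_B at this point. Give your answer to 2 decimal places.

91.75

ε = (∂Q_A/∂P_B)·(P_B/Q_A) ⇒ ∂Q_A/∂P_B = ε·Q_A/P_B = 1.3 × 1552/21.99 ≈ 91.75.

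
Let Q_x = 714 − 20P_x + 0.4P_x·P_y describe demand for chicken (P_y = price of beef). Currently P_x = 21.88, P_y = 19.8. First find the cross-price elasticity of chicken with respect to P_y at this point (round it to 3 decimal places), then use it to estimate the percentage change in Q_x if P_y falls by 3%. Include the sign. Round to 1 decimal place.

At P_x = 21.88, P_y = 19.8: Q_x = 449.690.
∂Q_x/∂P_y = 0.4P_x = 8.7520.
ε = (∂Q_x/∂P_y)(P_y/Q_x) = 8.7520 × 19.8/449.690 ≈ 0.385.
%ΔQ_x ≈ ε × %ΔP_y = 0.385 × (-3%) = -1.2%.

-1.2%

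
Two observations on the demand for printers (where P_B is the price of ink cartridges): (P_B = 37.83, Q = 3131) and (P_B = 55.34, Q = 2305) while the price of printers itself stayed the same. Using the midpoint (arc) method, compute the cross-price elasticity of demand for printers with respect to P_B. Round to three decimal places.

ΔQ_A = 2305 − 3131 = -826; ΔP_B = 55.34 − 37.83 = 17.51.
Midpoints: Q̄_A = 2718.0, P̄_B = 46.59.
ε = (ΔQ_A/Q̄_A)/(ΔP_B/P̄_B) = (-826/2718.0)/(17.51/46.59) ≈ -0.809.

-0.809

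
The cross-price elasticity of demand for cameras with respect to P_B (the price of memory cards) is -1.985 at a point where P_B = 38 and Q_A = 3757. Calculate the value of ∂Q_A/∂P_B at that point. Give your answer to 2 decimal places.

-196.25

ε = (∂Q_A/∂P_B)·(P_B/Q_A) ⇒ ∂Q_A/∂P_B = ε·Q_A/P_B = -1.985 × 3757/38 ≈ -196.25.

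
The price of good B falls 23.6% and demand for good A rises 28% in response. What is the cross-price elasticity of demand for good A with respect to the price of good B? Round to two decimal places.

-1.19

ε = (%ΔQ of good A) / (%ΔP of good B) = (28%) / (-23.6%) ≈ -1.19.
Negative cross-price elasticity: complements.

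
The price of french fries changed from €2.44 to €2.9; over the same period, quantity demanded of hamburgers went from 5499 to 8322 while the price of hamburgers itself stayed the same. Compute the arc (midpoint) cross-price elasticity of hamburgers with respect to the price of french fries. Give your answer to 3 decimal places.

ΔQ_A = 8322 − 5499 = 2823; ΔP_B = 2.9 − 2.44 = 0.46.
Midpoints: Q̄_A = 6910.5, P̄_B = 2.67.
ε = (ΔQ_A/Q̄_A)/(ΔP_B/P̄_B) = (2823/6910.5)/(0.46/2.67) ≈ 2.371.
ε > 0: hamburgers and french fries are substitutes.

2.371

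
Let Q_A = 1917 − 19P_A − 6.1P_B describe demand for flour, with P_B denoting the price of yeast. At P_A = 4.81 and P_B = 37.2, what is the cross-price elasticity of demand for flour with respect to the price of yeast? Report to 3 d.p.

At P_A = 4.81 and P_B = 37.2: Q_A = 1598.69.
∂Q_A/∂P_B = -6.1.
ε = (∂Q_A/∂P_B)(P_B/Q_A) = -6.1 × (37.2/1598.69) ≈ -0.142.

-0.142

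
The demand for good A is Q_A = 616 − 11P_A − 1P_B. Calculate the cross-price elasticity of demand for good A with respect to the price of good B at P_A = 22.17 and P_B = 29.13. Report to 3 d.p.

At P_A = 22.17 and P_B = 29.13: Q_A = 343.
∂Q_A/∂P_B = -1.
ε = (∂Q_A/∂P_B)(P_B/Q_A) = -1 × (29.13/343) ≈ -0.085.

-0.085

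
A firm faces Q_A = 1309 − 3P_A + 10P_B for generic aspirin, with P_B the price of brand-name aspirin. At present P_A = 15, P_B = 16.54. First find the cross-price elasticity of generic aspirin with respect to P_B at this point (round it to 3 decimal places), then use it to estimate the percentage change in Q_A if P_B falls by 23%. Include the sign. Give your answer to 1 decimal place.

At P_A = 15, P_B = 16.54: Q_A = 1429.4.
∂Q_A/∂P_B = 10.
ε = (∂Q_A/∂P_B)(P_B/Q_A) = 10.0000 × 16.54/1429.4 ≈ 0.116.
%ΔQ_A ≈ ε × %ΔP_B = 0.116 × (-23%) = -2.7%.

-2.7%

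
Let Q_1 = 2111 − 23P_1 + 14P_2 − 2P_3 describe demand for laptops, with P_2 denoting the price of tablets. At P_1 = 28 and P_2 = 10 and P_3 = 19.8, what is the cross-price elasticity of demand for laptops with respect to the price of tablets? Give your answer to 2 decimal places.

0.09

At P_1 = 28 and P_2 = 10 and P_3 = 19.8: Q_1 = 1567.4.
∂Q_1/∂P_2 = 14.
ε = (∂Q_1/∂P_2)(P_2/Q_1) = 14 × (10/1567.4) ≈ 0.09.
Since ε > 0, laptops and tablets are substitutes.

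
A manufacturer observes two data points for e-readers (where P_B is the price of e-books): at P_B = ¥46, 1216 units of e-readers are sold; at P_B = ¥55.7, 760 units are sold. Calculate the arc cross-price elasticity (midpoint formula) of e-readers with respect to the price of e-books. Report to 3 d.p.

-2.420

ΔQ_A = 760 − 1216 = -456; ΔP_B = 55.7 − 46 = 9.7.
Midpoints: Q̄_A = 988.0, P̄_B = 50.85.
ε = (ΔQ_A/Q̄_A)/(ΔP_B/P̄_B) = (-456/988.0)/(9.7/50.85) ≈ -2.420.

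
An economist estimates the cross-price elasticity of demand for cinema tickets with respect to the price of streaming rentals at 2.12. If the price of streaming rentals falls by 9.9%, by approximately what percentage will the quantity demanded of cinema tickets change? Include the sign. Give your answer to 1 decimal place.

%ΔQ ≈ ε × %ΔP of streaming rentals = 2.12 × (-9.9%) = -21.0%.

-21.0%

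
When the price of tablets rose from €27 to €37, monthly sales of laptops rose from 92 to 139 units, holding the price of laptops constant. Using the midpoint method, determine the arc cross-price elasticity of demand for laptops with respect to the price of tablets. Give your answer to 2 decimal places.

1.30

ΔQ_A = 139 − 92 = 47; ΔP_B = 37 − 27 = 10.
Midpoints: Q̄_A = 115.5, P̄_B = 32.00.
ε = (ΔQ_A/Q̄_A)/(ΔP_B/P̄_B) = (47/115.5)/(10/32.00) ≈ 1.30.
ε > 0: laptops and tablets are substitutes.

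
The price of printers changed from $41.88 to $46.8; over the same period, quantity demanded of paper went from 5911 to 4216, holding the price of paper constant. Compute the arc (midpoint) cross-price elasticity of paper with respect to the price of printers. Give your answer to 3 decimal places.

-3.017

ΔQ_A = 4216 − 5911 = -1695; ΔP_B = 46.8 − 41.88 = 4.92.
Midpoints: Q̄_A = 5063.5, P̄_B = 44.34.
ε = (ΔQ_A/Q̄_A)/(ΔP_B/P̄_B) = (-1695/5063.5)/(4.92/44.34) ≈ -3.017.
ε < 0: paper and printers are complements.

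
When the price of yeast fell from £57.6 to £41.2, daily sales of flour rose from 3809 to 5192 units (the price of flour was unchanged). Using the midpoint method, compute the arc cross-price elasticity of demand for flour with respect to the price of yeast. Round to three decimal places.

-0.926

ΔQ_A = 5192 − 3809 = 1383; ΔP_B = 41.2 − 57.6 = -16.4.
Midpoints: Q̄_A = 4500.5, P̄_B = 49.40.
ε = (ΔQ_A/Q̄_A)/(ΔP_B/P̄_B) = (1383/4500.5)/(-16.4/49.40) ≈ -0.926.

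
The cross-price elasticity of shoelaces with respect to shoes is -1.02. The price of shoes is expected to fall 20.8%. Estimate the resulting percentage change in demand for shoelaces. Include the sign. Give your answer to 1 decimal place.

21.2%

%ΔQ ≈ ε × %ΔP of shoes = -1.02 × (-20.8%) = 21.2%.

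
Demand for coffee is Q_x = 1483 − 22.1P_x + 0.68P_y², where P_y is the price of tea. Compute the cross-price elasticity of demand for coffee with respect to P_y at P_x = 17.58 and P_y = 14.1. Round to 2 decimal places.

0.22

At P_x = 17.58 and P_y = 14.1: Q_x = 1229.673.
∂Q_x/∂P_y = 1.36P_y = 1.36(14.1) = 19.1760.
ε = (∂Q_x/∂P_y)(P_y/Q_x) = 19.1760 × (14.1/1229.673) ≈ 0.22.
ε > 0: substitutes.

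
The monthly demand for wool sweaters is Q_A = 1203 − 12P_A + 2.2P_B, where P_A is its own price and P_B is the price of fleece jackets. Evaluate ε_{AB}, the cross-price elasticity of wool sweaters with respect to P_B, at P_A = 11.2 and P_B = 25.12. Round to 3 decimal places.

At P_A = 11.2 and P_B = 25.12: Q_A = 1123.864.
∂Q_A/∂P_B = 2.2.
ε = (∂Q_A/∂P_B)(P_B/Q_A) = 2.2 × (25.12/1123.864) ≈ 0.049.
Since ε > 0, wool sweaters and fleece jackets are substitutes.

0.049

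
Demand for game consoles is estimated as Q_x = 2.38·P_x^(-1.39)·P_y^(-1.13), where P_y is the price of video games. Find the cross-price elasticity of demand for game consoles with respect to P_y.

In a log-linear (constant-elasticity) demand function, the coefficient on the exponent of P_y is the cross-price elasticity.
ε = -1.13. Negative, so game consoles and video games are complements.

-1.13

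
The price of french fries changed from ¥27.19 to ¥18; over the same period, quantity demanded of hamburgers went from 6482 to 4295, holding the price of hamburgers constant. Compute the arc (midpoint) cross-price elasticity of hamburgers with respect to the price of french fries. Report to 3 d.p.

0.998

ΔQ_A = 4295 − 6482 = -2187; ΔP_B = 18 − 27.19 = -9.19.
Midpoints: Q̄_A = 5388.5, P̄_B = 22.59.
ε = (ΔQ_A/Q̄_A)/(ΔP_B/P̄_B) = (-2187/5388.5)/(-9.19/22.59) ≈ 0.998.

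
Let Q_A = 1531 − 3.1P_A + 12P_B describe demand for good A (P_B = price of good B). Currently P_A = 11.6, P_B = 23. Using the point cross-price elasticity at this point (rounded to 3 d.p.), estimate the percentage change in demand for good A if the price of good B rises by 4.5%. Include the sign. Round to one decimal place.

At P_A = 11.6, P_B = 23: Q_A = 1771.04.
∂Q_A/∂P_B = 12.
ε = (∂Q_A/∂P_B)(P_B/Q_A) = 12.0000 × 23/1771.04 ≈ 0.156.
%ΔQ_A ≈ ε × %ΔP_B = 0.156 × (4.5%) = 0.7%.

0.7%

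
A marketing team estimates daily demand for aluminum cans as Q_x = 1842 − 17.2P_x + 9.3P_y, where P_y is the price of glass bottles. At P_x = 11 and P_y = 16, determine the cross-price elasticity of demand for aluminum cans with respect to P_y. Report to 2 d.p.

At P_x = 11 and P_y = 16: Q_x = 1801.6.
∂Q_x/∂P_y = 9.3.
ε = (∂Q_x/∂P_y)(P_y/Q_x) = 9.3 × (16/1801.6) ≈ 0.08.
Since ε > 0, aluminum cans and glass bottles are substitutes.

0.08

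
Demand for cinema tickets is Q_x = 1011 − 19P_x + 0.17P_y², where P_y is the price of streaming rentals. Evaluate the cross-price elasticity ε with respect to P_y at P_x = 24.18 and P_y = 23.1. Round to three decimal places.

0.282

At P_x = 24.18 and P_y = 23.1: Q_x = 642.294.
∂Q_x/∂P_y = 0.34P_y = 0.34(23.1) = 7.8540.
ε = (∂Q_x/∂P_y)(P_y/Q_x) = 7.8540 × (23.1/642.294) ≈ 0.282.
ε > 0: substitutes.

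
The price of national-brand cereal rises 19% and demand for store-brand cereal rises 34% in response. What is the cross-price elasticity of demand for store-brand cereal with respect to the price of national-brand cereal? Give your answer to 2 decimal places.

1.79

ε = (%ΔQ of store-brand cereal) / (%ΔP of national-brand cereal) = (34%) / (19%) ≈ 1.79.
Positive cross-price elasticity: substitutes.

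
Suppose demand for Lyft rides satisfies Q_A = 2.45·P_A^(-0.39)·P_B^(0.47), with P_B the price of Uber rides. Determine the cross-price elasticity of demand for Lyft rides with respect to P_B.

In a log-linear (constant-elasticity) demand function, the coefficient on the exponent of P_B is the cross-price elasticity.
ε = 0.47. Positive, so Lyft rides and Uber rides are substitutes.

0.47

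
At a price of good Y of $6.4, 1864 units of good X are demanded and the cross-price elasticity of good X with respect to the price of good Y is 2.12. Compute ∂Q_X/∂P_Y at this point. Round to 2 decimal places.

ε = (∂Q_X/∂P_Y)·(P_Y/Q_X) ⇒ ∂Q_X/∂P_Y = ε·Q_X/P_Y = 2.12 × 1864/6.4 ≈ 617.45.

617.45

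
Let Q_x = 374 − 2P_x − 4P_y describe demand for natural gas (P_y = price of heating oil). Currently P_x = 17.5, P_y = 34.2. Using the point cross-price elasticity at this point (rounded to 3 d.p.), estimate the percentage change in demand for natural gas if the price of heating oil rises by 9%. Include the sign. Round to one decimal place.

-6.1%

At P_x = 17.5, P_y = 34.2: Q_x = 202.2.
∂Q_x/∂P_y = -4.
ε = (∂Q_x/∂P_y)(P_y/Q_x) = -4.0000 × 34.2/202.2 ≈ -0.677.
%ΔQ_x ≈ ε × %ΔP_y = -0.677 × (9%) = -6.1%.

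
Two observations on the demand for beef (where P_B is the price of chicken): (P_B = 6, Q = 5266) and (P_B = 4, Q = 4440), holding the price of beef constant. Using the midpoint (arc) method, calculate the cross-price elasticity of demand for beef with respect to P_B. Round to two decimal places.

ΔQ_A = 4440 − 5266 = -826; ΔP_B = 4 − 6 = -2.
Midpoints: Q̄_A = 4853.0, P̄_B = 5.00.
ε = (ΔQ_A/Q̄_A)/(ΔP_B/P̄_B) = (-826/4853.0)/(-2/5.00) ≈ 0.43.

0.43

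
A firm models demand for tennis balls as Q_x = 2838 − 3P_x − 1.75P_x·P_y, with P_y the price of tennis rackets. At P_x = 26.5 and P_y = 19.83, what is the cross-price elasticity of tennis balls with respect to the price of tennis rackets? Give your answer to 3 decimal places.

At P_x = 26.5 and P_y = 19.83: Q_x = 1838.884.
∂Q_x/∂P_y = -1.75P_x = -1.75(26.5) = -46.3750.
ε = (∂Q_x/∂P_y)(P_y/Q_x) = -46.3750 × (19.83/1838.884) ≈ -0.500.
ε < 0: complements.

-0.500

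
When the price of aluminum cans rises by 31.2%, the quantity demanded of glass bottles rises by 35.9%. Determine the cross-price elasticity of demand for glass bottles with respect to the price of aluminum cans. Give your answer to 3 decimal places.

ε = (%ΔQ of glass bottles) / (%ΔP of aluminum cans) = (35.9%) / (31.2%) ≈ 1.151.

1.151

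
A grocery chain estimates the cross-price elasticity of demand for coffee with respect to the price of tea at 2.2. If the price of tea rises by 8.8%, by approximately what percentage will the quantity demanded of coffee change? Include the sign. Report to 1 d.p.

%ΔQ ≈ ε × %ΔP of tea = 2.2 × (8.8%) = 19.4%.

19.4%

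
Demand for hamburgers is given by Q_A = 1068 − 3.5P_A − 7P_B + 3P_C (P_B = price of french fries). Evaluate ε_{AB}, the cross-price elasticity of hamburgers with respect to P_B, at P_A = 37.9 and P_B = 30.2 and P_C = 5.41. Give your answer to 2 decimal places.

-0.29

At P_A = 37.9 and P_B = 30.2 and P_C = 5.41: Q_A = 740.18.
∂Q_A/∂P_B = -7.
ε = (∂Q_A/∂P_B)(P_B/Q_A) = -7 × (30.2/740.18) ≈ -0.29.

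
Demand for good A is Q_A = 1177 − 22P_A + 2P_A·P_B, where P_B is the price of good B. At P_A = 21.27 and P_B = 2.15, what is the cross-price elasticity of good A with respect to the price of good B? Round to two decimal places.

0.11

At P_A = 21.27 and P_B = 2.15: Q_A = 800.521.
∂Q_A/∂P_B = 2P_A = 2(21.27) = 42.5400.
ε = (∂Q_A/∂P_B)(P_B/Q_A) = 42.5400 × (2.15/800.521) ≈ 0.11.
ε > 0: substitutes.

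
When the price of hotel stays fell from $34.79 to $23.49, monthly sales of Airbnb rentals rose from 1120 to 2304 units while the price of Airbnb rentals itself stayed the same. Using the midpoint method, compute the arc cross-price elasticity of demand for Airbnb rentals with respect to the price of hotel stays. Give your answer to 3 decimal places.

-1.783

ΔQ_A = 2304 − 1120 = 1184; ΔP_B = 23.49 − 34.79 = -11.3.
Midpoints: Q̄_A = 1712.0, P̄_B = 29.14.
ε = (ΔQ_A/Q̄_A)/(ΔP_B/P̄_B) = (1184/1712.0)/(-11.3/29.14) ≈ -1.783.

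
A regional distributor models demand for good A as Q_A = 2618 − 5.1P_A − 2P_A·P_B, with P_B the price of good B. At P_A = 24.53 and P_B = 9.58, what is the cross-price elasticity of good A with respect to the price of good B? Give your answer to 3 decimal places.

-0.232

At P_A = 24.53 and P_B = 9.58: Q_A = 2022.902.
∂Q_A/∂P_B = -2P_A = -2(24.53) = -49.0600.
ε = (∂Q_A/∂P_B)(P_B/Q_A) = -49.0600 × (9.58/2022.902) ≈ -0.232.
ε < 0: complements.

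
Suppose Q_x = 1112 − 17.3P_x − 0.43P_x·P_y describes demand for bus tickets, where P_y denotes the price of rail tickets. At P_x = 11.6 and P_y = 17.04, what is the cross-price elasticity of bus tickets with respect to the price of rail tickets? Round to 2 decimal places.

At P_x = 11.6 and P_y = 17.04: Q_x = 826.324.
∂Q_x/∂P_y = -0.43P_x = -0.43(11.6) = -4.9880.
ε = (∂Q_x/∂P_y)(P_y/Q_x) = -4.9880 × (17.04/826.324) ≈ -0.10.

-0.10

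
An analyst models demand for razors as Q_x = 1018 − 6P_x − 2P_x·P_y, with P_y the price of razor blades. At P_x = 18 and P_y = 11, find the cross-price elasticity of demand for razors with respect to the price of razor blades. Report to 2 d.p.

-0.77

At P_x = 18 and P_y = 11: Q_x = 514.
∂Q_x/∂P_y = -2P_x = -2(18) = -36.0000.
ε = (∂Q_x/∂P_y)(P_y/Q_x) = -36.0000 × (11/514) ≈ -0.77.
ε < 0: complements.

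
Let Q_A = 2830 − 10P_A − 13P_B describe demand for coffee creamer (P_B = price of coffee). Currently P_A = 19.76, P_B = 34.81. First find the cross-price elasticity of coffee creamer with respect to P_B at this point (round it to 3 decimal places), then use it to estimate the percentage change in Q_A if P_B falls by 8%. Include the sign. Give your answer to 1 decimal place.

At P_A = 19.76, P_B = 34.81: Q_A = 2179.87.
∂Q_A/∂P_B = -13.
ε = (∂Q_A/∂P_B)(P_B/Q_A) = -13.0000 × 34.81/2179.87 ≈ -0.208.
%ΔQ_A ≈ ε × %ΔP_B = -0.208 × (-8%) = 1.7%.

1.7%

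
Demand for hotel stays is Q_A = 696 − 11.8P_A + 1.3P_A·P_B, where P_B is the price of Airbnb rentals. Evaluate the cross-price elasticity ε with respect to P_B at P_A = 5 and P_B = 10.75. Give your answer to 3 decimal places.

At P_A = 5 and P_B = 10.75: Q_A = 706.875.
∂Q_A/∂P_B = 1.3P_A = 1.3(5) = 6.5000.
ε = (∂Q_A/∂P_B)(P_B/Q_A) = 6.5000 × (10.75/706.875) ≈ 0.099.

0.099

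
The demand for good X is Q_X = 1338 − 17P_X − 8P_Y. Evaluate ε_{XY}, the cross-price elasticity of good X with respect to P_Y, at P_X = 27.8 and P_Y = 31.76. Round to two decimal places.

At P_X = 27.8 and P_Y = 31.76: Q_X = 611.32.
∂Q_X/∂P_Y = -8.
ε = (∂Q_X/∂P_Y)(P_Y/Q_X) = -8 × (31.76/611.32) ≈ -0.42.

-0.42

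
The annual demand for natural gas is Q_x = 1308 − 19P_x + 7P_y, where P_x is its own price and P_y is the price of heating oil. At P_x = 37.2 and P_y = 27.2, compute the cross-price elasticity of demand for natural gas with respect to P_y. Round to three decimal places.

0.241

At P_x = 37.2 and P_y = 27.2: Q_x = 791.6.
∂Q_x/∂P_y = 7.
ε = (∂Q_x/∂P_y)(P_y/Q_x) = 7 × (27.2/791.6) ≈ 0.241.
Since ε > 0, natural gas and heating oil are substitutes.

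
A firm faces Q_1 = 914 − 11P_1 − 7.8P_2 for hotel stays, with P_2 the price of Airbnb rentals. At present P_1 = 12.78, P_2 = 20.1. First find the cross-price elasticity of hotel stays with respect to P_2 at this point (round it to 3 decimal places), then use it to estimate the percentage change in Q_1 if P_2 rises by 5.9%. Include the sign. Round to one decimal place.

At P_1 = 12.78, P_2 = 20.1: Q_1 = 616.64.
∂Q_1/∂P_2 = -7.8.
ε = (∂Q_1/∂P_2)(P_2/Q_1) = -7.8000 × 20.1/616.64 ≈ -0.254.
%ΔQ_1 ≈ ε × %ΔP_2 = -0.254 × (5.9%) = -1.5%.

-1.5%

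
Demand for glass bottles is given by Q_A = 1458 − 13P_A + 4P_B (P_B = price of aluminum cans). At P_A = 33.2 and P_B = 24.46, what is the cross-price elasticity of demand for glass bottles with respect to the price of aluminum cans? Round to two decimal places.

At P_A = 33.2 and P_B = 24.46: Q_A = 1124.24.
∂Q_A/∂P_B = 4.
ε = (∂Q_A/∂P_B)(P_B/Q_A) = 4 × (24.46/1124.24) ≈ 0.09.
Since ε > 0, glass bottles and aluminum cans are substitutes.

0.09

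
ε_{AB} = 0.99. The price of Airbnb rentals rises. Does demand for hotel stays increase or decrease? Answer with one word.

increase

ε > 0 and the price of Airbnb rentals rises, so the quantity of hotel stays moves in the same direction: it increases.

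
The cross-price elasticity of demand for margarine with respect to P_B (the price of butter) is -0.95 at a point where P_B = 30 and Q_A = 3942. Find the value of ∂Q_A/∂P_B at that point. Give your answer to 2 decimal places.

ε = (∂Q_A/∂P_B)·(P_B/Q_A) ⇒ ∂Q_A/∂P_B = ε·Q_A/P_B = -0.95 × 3942/30 ≈ -124.83.

-124.83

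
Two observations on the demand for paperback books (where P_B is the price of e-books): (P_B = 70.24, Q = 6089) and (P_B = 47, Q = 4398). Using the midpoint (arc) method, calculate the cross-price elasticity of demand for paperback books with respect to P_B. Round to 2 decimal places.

ΔQ_A = 4398 − 6089 = -1691; ΔP_B = 47 − 70.24 = -23.24.
Midpoints: Q̄_A = 5243.5, P̄_B = 58.62.
ε = (ΔQ_A/Q̄_A)/(ΔP_B/P̄_B) = (-1691/5243.5)/(-23.24/58.62) ≈ 0.81.

0.81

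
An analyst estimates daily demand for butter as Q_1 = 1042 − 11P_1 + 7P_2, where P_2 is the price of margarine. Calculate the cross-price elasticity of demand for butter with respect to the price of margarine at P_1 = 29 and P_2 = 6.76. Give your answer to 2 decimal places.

0.06

At P_1 = 29 and P_2 = 6.76: Q_1 = 770.32.
∂Q_1/∂P_2 = 7.
ε = (∂Q_1/∂P_2)(P_2/Q_1) = 7 × (6.76/770.32) ≈ 0.06.
Since ε > 0, butter and margarine are substitutes.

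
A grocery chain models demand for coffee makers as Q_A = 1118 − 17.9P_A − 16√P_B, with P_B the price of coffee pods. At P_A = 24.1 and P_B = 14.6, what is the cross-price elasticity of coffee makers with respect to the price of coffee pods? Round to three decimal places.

-0.049

At P_A = 24.1 and P_B = 14.6: Q_A = 625.474.
∂Q_A/∂P_B = -16/(2√P_B) = -16/(2√14.6) = -2.0937.
ε = (∂Q_A/∂P_B)(P_B/Q_A) = -2.0937 × (14.6/625.474) ≈ -0.049.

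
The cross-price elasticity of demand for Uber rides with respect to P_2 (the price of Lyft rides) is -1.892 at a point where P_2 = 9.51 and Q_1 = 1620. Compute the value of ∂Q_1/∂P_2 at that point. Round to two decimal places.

ε = (∂Q_1/∂P_2)·(P_2/Q_1) ⇒ ∂Q_1/∂P_2 = ε·Q_1/P_2 = -1.892 × 1620/9.51 ≈ -322.30.

-322.30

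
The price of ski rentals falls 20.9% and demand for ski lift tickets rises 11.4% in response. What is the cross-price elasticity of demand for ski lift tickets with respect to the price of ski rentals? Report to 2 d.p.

ε = (%ΔQ of ski lift tickets) / (%ΔP of ski rentals) = (11.4%) / (-20.9%) ≈ -0.55.
Negative cross-price elasticity: complements.

-0.55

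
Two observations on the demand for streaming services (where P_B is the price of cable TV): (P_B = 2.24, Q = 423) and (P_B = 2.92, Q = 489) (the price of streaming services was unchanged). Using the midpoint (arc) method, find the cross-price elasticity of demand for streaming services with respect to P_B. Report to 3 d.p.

ΔQ_A = 489 − 423 = 66; ΔP_B = 2.92 − 2.24 = 0.68.
Midpoints: Q̄_A = 456.0, P̄_B = 2.58.
ε = (ΔQ_A/Q̄_A)/(ΔP_B/P̄_B) = (66/456.0)/(0.68/2.58) ≈ 0.549.

0.549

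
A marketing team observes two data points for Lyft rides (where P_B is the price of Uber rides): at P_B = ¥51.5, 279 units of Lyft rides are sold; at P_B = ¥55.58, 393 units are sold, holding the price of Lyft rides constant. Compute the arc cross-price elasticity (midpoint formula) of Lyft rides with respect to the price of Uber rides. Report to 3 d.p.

ΔQ_A = 393 − 279 = 114; ΔP_B = 55.58 − 51.5 = 4.08.
Midpoints: Q̄_A = 336.0, P̄_B = 53.54.
ε = (ΔQ_A/Q̄_A)/(ΔP_B/P̄_B) = (114/336.0)/(4.08/53.54) ≈ 4.452.

4.452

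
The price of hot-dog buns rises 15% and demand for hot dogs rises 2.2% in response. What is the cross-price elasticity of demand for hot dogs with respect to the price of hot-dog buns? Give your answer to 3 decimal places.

ε = (%ΔQ of hot dogs) / (%ΔP of hot-dog buns) = (2.2%) / (15%) ≈ 0.147.
Positive cross-price elasticity: substitutes.

0.147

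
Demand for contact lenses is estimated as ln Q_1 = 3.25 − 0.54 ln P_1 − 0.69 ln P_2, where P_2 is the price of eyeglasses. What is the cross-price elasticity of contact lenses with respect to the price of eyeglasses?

In a log-linear (constant-elasticity) demand function, the coefficient on ln P_2 is the cross-price elasticity.
ε = -0.69. Negative, so contact lenses and eyeglasses are complements.

-0.69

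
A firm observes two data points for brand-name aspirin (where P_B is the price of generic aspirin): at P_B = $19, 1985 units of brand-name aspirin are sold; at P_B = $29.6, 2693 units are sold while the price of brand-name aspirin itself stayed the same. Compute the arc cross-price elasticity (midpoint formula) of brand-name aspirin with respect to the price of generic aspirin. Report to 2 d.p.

ΔQ_A = 2693 − 1985 = 708; ΔP_B = 29.6 − 19 = 10.6.
Midpoints: Q̄_A = 2339.0, P̄_B = 24.30.
ε = (ΔQ_A/Q̄_A)/(ΔP_B/P̄_B) = (708/2339.0)/(10.6/24.30) ≈ 0.69.

0.69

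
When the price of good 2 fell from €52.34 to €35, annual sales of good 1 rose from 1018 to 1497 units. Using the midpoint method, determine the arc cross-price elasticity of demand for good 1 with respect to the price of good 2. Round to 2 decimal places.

ΔQ_1 = 1497 − 1018 = 479; ΔP_2 = 35 − 52.34 = -17.34.
Midpoints: Q̄_1 = 1257.5, P̄_2 = 43.67.
ε = (ΔQ_1/Q̄_1)/(ΔP_2/P̄_2) = (479/1257.5)/(-17.34/43.67) ≈ -0.96.

-0.96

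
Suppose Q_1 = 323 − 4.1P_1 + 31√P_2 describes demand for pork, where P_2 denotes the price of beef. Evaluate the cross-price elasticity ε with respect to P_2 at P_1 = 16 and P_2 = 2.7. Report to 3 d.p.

At P_1 = 16 and P_2 = 2.7: Q_1 = 308.338.
∂Q_1/∂P_2 = 31/(2√P_2) = 31/(2√2.7) = 9.4330.
ε = (∂Q_1/∂P_2)(P_2/Q_1) = 9.4330 × (2.7/308.338) ≈ 0.083.
ε > 0: substitutes.

0.083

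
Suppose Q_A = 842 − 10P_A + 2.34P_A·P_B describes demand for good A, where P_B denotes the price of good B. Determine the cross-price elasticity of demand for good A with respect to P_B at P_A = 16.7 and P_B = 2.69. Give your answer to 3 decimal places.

0.135

At P_A = 16.7 and P_B = 2.69: Q_A = 780.120.
∂Q_A/∂P_B = 2.34P_A = 2.34(16.7) = 39.0780.
ε = (∂Q_A/∂P_B)(P_B/Q_A) = 39.0780 × (2.69/780.120) ≈ 0.135.
ε > 0: substitutes.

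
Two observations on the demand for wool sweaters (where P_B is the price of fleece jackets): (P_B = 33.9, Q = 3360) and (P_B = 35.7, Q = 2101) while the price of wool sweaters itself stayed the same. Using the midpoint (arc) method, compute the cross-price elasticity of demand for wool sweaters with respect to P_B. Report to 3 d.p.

ΔQ_A = 2101 − 3360 = -1259; ΔP_B = 35.7 − 33.9 = 1.8.
Midpoints: Q̄_A = 2730.5, P̄_B = 34.80.
ε = (ΔQ_A/Q̄_A)/(ΔP_B/P̄_B) = (-1259/2730.5)/(1.8/34.80) ≈ -8.914.
ε < 0: wool sweaters and fleece jackets are complements.

-8.914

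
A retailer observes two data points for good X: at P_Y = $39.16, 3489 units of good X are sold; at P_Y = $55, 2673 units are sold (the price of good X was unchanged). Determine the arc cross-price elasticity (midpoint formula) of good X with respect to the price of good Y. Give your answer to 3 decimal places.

-0.787

ΔQ_X = 2673 − 3489 = -816; ΔP_Y = 55 − 39.16 = 15.84.
Midpoints: Q̄_X = 3081.0, P̄_Y = 47.08.
ε = (ΔQ_X/Q̄_X)/(ΔP_Y/P̄_Y) = (-816/3081.0)/(15.84/47.08) ≈ -0.787.
ε < 0: good X and good Y are complements.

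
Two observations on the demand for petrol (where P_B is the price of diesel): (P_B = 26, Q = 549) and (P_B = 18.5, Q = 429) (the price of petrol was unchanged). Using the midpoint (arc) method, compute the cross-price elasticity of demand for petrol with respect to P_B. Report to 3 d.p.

ΔQ_A = 429 − 549 = -120; ΔP_B = 18.5 − 26 = -7.5.
Midpoints: Q̄_A = 489.0, P̄_B = 22.25.
ε = (ΔQ_A/Q̄_A)/(ΔP_B/P̄_B) = (-120/489.0)/(-7.5/22.25) ≈ 0.728.
ε > 0: petrol and diesel are substitutes.

0.728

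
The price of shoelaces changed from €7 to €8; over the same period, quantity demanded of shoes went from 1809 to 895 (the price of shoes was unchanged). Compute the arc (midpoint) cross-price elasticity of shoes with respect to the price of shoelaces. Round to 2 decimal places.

-5.07

ΔQ_A = 895 − 1809 = -914; ΔP_B = 8 − 7 = 1.
Midpoints: Q̄_A = 1352.0, P̄_B = 7.50.
ε = (ΔQ_A/Q̄_A)/(ΔP_B/P̄_B) = (-914/1352.0)/(1/7.50) ≈ -5.07.
ε < 0: shoes and shoelaces are complements.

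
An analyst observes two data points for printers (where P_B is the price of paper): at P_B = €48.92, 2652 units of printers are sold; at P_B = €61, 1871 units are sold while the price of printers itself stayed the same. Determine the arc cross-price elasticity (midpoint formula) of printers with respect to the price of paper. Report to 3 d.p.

ΔQ_A = 1871 − 2652 = -781; ΔP_B = 61 − 48.92 = 12.08.
Midpoints: Q̄_A = 2261.5, P̄_B = 54.96.
ε = (ΔQ_A/Q̄_A)/(ΔP_B/P̄_B) = (-781/2261.5)/(12.08/54.96) ≈ -1.571.
ε < 0: printers and paper are complements.

-1.571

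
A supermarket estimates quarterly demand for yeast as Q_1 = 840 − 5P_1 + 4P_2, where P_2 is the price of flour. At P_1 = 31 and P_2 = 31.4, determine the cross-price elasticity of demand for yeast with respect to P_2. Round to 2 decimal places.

0.15

At P_1 = 31 and P_2 = 31.4: Q_1 = 810.6.
∂Q_1/∂P_2 = 4.
ε = (∂Q_1/∂P_2)(P_2/Q_1) = 4 × (31.4/810.6) ≈ 0.15.
Since ε > 0, yeast and flour are substitutes.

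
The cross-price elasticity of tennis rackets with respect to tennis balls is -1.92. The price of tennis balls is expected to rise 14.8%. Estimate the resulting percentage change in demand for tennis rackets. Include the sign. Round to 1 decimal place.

-28.4%

%ΔQ ≈ ε × %ΔP of tennis balls = -1.92 × (14.8%) = -28.4%.
Demand for tennis rackets falls by about 28.4%.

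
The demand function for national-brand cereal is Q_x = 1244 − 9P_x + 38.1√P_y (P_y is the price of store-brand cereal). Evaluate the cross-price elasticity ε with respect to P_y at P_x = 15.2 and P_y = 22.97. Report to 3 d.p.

0.071

At P_x = 15.2 and P_y = 22.97: Q_x = 1289.802.
∂Q_x/∂P_y = 38.1/(2√P_y) = 38.1/(2√22.97) = 3.9748.
ε = (∂Q_x/∂P_y)(P_y/Q_x) = 3.9748 × (22.97/1289.802) ≈ 0.071.
ε > 0: substitutes.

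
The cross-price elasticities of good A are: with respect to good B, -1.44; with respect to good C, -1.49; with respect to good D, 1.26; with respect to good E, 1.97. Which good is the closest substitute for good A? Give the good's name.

good E

Substitutes have ε > 0. Among the positive values, 1.97 (good E) is largest.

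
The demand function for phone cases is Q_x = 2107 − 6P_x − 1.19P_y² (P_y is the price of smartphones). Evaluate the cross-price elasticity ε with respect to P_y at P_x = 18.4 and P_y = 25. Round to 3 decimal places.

At P_x = 18.4 and P_y = 25: Q_x = 1252.85.
∂Q_x/∂P_y = -2.38P_y = -2.38(25) = -59.5000.
ε = (∂Q_x/∂P_y)(P_y/Q_x) = -59.5000 × (25/1252.85) ≈ -1.187.

-1.187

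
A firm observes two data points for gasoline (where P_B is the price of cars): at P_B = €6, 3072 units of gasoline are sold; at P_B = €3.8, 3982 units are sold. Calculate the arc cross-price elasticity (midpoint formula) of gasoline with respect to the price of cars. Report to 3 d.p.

-0.575

ΔQ_A = 3982 − 3072 = 910; ΔP_B = 3.8 − 6 = -2.2.
Midpoints: Q̄_A = 3527.0, P̄_B = 4.90.
ε = (ΔQ_A/Q̄_A)/(ΔP_B/P̄_B) = (910/3527.0)/(-2.2/4.90) ≈ -0.575.
ε < 0: gasoline and cars are complements.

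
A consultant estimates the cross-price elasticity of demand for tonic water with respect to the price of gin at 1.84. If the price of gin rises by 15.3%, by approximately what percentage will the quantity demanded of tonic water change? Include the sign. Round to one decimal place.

%ΔQ ≈ ε × %ΔP of gin = 1.84 × (15.3%) = 28.2%.
Demand for tonic water rises by about 28.2%.

28.2%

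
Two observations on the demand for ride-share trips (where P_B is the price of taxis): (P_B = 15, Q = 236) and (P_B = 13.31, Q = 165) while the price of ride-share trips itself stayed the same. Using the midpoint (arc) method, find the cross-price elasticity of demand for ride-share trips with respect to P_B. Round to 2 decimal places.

ΔQ_A = 165 − 236 = -71; ΔP_B = 13.31 − 15 = -1.69.
Midpoints: Q̄_A = 200.5, P̄_B = 14.16.
ε = (ΔQ_A/Q̄_A)/(ΔP_B/P̄_B) = (-71/200.5)/(-1.69/14.16) ≈ 2.97.

2.97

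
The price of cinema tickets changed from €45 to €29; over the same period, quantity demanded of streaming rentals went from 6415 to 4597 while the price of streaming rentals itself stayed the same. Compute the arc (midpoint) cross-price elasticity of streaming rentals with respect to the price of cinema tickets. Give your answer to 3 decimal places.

ΔQ_A = 4597 − 6415 = -1818; ΔP_B = 29 − 45 = -16.
Midpoints: Q̄_A = 5506.0, P̄_B = 37.00.
ε = (ΔQ_A/Q̄_A)/(ΔP_B/P̄_B) = (-1818/5506.0)/(-16/37.00) ≈ 0.764.
ε > 0: streaming rentals and cinema tickets are substitutes.

0.764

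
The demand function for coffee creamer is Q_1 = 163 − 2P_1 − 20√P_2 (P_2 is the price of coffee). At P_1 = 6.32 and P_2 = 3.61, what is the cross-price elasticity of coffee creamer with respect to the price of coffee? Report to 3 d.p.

-0.169

At P_1 = 6.32 and P_2 = 3.61: Q_1 = 112.36.
∂Q_1/∂P_2 = -20/(2√P_2) = -20/(2√3.61) = -5.2632.
ε = (∂Q_1/∂P_2)(P_2/Q_1) = -5.2632 × (3.61/112.36) ≈ -0.169.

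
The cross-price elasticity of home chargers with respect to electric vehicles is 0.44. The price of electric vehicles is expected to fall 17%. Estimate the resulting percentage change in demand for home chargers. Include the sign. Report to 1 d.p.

%ΔQ ≈ ε × %ΔP of electric vehicles = 0.44 × (-17%) = -7.5%.
Demand for home chargers falls by about 7.5%.

-7.5%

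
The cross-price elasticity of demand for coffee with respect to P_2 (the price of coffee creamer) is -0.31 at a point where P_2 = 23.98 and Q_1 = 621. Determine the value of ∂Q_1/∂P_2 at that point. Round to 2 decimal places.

-8.03

ε = (∂Q_1/∂P_2)·(P_2/Q_1) ⇒ ∂Q_1/∂P_2 = ε·Q_1/P_2 = -0.31 × 621/23.98 ≈ -8.03.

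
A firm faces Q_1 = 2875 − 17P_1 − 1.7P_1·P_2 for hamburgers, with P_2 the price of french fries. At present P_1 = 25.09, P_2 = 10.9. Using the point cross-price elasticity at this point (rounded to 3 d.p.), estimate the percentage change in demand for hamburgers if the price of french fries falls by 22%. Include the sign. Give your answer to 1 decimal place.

5.1%

At P_1 = 25.09, P_2 = 10.9: Q_1 = 1983.552.
∂Q_1/∂P_2 = -1.7P_1 = -42.6530.
ε = (∂Q_1/∂P_2)(P_2/Q_1) = -42.6530 × 10.9/1983.552 ≈ -0.234.
%ΔQ_1 ≈ ε × %ΔP_2 = -0.234 × (-22%) = 5.1%.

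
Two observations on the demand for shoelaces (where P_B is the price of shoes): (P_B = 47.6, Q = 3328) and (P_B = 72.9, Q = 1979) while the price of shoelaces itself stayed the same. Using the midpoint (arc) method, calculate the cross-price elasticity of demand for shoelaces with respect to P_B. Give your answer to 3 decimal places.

ΔQ_A = 1979 − 3328 = -1349; ΔP_B = 72.9 − 47.6 = 25.3.
Midpoints: Q̄_A = 2653.5, P̄_B = 60.25.
ε = (ΔQ_A/Q̄_A)/(ΔP_B/P̄_B) = (-1349/2653.5)/(25.3/60.25) ≈ -1.211.
ε < 0: shoelaces and shoes are complements.

-1.211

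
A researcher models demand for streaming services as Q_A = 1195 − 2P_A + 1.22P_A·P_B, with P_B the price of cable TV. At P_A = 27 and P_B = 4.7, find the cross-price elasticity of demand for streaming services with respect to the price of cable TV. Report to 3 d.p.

0.119

At P_A = 27 and P_B = 4.7: Q_A = 1295.818.
∂Q_A/∂P_B = 1.22P_A = 1.22(27) = 32.9400.
ε = (∂Q_A/∂P_B)(P_B/Q_A) = 32.9400 × (4.7/1295.818) ≈ 0.119.
ε > 0: substitutes.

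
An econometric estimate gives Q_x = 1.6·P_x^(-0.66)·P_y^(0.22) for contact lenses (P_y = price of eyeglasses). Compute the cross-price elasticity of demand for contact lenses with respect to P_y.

0.22

In a log-linear (constant-elasticity) demand function, the coefficient on the exponent of P_y is the cross-price elasticity.
ε = 0.22. Positive, so contact lenses and eyeglasses are substitutes.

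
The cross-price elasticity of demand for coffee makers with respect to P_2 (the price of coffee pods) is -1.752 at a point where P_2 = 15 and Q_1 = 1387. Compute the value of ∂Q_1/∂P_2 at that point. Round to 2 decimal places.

ε = (∂Q_1/∂P_2)·(P_2/Q_1) ⇒ ∂Q_1/∂P_2 = ε·Q_1/P_2 = -1.752 × 1387/15 ≈ -162.00.

-162.00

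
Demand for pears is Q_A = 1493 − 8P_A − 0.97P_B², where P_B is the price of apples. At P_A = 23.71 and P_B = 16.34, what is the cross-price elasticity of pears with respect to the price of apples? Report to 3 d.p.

-0.496

At P_A = 23.71 and P_B = 16.34: Q_A = 1044.334.
∂Q_A/∂P_B = -1.94P_B = -1.94(16.34) = -31.6996.
ε = (∂Q_A/∂P_B)(P_B/Q_A) = -31.6996 × (16.34/1044.334) ≈ -0.496.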